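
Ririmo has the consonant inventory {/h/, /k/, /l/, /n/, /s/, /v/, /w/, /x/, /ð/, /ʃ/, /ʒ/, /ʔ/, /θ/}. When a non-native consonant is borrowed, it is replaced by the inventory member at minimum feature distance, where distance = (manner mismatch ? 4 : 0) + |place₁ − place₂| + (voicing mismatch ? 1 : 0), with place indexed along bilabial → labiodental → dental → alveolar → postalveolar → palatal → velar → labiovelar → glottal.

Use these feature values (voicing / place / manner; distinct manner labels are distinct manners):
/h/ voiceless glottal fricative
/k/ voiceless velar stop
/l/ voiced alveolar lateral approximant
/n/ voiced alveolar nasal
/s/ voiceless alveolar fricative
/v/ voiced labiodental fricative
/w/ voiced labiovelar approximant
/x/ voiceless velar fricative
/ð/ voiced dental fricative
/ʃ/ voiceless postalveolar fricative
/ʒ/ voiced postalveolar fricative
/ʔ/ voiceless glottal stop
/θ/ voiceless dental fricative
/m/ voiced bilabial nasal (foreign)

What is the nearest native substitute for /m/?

n

/n/ is closest: same manner (nasal), place distance 3 (bilabial→alveolar), same voicing; total 3. Next closest is /v/ at distance 5.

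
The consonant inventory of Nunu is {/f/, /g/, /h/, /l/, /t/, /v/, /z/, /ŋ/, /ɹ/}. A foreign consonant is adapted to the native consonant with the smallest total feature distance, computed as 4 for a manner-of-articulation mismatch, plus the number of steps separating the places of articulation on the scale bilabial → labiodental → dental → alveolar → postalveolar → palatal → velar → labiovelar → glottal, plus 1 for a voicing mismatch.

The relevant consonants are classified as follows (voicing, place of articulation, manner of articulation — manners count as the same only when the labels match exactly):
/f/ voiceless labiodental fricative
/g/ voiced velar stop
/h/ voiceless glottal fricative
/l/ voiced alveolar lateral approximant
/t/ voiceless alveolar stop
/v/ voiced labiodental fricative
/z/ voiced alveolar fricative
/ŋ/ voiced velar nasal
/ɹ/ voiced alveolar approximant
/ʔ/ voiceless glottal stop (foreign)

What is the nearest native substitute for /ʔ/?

g

/g/ is closest: same manner (stop), place distance 2 (glottal→velar), voicing differs (+1); total 3. Next closest is /h/ at distance 4.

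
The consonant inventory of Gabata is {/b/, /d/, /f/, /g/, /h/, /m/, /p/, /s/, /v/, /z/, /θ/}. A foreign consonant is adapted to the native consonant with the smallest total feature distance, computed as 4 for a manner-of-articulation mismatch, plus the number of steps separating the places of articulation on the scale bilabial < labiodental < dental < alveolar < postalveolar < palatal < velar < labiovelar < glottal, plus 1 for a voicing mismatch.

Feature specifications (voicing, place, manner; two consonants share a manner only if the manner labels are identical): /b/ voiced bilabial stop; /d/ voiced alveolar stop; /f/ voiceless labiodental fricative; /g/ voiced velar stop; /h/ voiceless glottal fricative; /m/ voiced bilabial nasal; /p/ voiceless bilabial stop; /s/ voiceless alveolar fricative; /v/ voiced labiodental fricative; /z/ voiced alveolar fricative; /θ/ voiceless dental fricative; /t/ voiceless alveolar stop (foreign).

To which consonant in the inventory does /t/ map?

d

/d/ is closest: same manner (stop), place distance 0 (alveolar→alveolar), voicing differs (+1); total 1. Next closest is /p/ at distance 3.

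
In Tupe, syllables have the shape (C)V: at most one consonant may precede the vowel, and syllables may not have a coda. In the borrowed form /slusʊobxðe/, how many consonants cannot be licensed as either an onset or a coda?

3

Under (C)V, the unsyllabifiable consonants are /s/, /b/, /x/ (no codas are permitted; onsets are limited to one consonant).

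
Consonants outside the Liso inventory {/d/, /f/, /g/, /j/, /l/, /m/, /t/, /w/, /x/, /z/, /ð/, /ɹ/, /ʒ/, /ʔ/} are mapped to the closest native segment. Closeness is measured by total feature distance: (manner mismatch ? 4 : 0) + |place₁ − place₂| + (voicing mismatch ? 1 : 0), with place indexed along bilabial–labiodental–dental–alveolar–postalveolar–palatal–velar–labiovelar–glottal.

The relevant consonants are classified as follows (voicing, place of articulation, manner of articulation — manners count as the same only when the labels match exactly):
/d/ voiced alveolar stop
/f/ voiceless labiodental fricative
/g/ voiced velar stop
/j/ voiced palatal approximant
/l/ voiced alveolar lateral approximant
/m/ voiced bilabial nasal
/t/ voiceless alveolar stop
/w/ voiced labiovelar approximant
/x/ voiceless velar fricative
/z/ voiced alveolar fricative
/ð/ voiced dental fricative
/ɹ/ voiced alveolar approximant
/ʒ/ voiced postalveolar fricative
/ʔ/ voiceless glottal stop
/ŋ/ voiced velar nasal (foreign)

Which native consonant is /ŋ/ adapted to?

g

/g/ is closest: manner differs (nasal→stop, +4), place distance 0 (velar→velar), same voicing; total 4. Next closest is /j/ at distance 5.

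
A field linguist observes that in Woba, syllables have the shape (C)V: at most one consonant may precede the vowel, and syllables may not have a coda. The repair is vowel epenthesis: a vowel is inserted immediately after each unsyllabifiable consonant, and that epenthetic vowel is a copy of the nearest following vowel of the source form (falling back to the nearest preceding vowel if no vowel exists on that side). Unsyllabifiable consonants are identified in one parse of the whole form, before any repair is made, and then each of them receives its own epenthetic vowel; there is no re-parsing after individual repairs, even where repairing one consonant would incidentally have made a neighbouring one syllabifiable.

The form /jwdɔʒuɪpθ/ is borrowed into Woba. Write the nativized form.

Syllabifying with onset maximization leaves /j/, /w/, /p/, /θ/ stranded (no codas are permitted; onsets are limited to one consonant).
Epenthesis after each stranded consonant: /j/ → /jɔ/, /w/ → /wɔ/, /p/ → /pɪ/, /θ/ → /θɪ/.

jɔwɔdɔʒuɪpɪθɪ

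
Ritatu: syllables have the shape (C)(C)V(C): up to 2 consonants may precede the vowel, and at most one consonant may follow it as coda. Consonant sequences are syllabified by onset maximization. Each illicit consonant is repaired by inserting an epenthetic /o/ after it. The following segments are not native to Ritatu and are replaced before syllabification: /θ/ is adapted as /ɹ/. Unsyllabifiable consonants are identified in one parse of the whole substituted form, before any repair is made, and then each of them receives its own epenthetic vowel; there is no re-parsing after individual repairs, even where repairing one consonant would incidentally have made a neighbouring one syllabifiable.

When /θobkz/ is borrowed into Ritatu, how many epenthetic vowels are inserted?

After substitution the input is /ɹobkz/.
The unsyllabifiable consonants are /k/, /z/; each receives one epenthetic vowel.

2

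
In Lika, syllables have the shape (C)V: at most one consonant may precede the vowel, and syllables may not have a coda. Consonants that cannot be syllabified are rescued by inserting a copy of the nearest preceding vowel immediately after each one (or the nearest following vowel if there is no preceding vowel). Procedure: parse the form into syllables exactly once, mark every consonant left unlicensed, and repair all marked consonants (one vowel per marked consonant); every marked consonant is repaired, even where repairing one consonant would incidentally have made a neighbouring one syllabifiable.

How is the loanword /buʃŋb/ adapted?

Under (C)V, the unsyllabifiable consonants are /ʃ/, /ŋ/, /b/ (no codas are permitted; onsets are limited to one consonant).
Epenthesis after each stranded consonant: /ʃ/ → /ʃu/, /ŋ/ → /ŋu/, /b/ → /bu/.

buʃuŋubu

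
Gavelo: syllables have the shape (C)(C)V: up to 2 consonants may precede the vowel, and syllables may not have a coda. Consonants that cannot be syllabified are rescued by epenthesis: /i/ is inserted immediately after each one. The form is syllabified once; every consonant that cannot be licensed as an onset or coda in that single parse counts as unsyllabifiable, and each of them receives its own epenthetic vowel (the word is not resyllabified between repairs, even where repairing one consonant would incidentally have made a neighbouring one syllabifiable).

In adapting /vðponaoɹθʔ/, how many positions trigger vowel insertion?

4

The unsyllabifiable consonants are /v/, /ɹ/, /θ/, /ʔ/; each receives one epenthetic vowel.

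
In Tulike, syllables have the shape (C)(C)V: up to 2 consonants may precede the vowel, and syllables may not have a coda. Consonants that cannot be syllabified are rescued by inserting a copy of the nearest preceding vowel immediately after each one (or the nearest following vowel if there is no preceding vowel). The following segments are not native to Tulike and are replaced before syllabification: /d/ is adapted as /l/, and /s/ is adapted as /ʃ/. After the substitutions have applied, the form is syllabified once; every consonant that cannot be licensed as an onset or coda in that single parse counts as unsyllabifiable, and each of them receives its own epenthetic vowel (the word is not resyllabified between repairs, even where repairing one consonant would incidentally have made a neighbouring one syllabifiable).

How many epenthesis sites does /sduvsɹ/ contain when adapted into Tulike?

3

After substitution the input is /ʃluvʃɹ/.
The unsyllabifiable consonants are /v/, /ʃ/, /ɹ/; each receives one epenthetic vowel.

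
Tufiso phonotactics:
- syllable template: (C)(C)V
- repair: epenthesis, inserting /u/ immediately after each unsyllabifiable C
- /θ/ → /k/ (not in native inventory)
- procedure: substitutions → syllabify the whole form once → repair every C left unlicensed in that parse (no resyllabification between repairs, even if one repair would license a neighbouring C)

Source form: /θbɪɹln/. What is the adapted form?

kbɪɹulunu

Substitution: /θ/ → /k/, giving /kbɪɹln/.
Syllabifying with onset maximization leaves /ɹ/, /l/, /n/ stranded (no codas are permitted; onsets may contain at most 2 consonants).
Inserting the epenthetic vowel yields /ɹ/ → /ɹu/, /l/ → /lu/, /n/ → /nu/.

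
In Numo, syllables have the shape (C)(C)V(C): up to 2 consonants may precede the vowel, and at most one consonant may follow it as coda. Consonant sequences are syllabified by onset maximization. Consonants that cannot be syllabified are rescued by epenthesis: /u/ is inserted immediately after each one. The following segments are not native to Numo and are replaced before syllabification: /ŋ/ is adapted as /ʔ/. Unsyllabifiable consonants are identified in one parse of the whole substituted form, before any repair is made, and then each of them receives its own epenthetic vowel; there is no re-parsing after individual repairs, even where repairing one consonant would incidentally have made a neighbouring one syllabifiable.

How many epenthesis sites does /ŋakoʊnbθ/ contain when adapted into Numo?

2

After substitution the input is /ʔakoʊnbθ/.
The unsyllabifiable consonants are /b/, /θ/; each receives one epenthetic vowel.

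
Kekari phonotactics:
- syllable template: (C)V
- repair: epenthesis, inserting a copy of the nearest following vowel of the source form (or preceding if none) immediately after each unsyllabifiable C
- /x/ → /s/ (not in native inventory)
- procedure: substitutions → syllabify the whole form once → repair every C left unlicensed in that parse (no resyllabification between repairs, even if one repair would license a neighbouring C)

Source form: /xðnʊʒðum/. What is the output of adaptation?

Substitution: /x/ → /s/, giving /sðnʊʒðum/.
The consonants /s/, /ð/, /ʒ/, /m/ cannot be parsed into a legal (C)V syllable (no codas are permitted; onsets are limited to one consonant).
Epenthesis after each stranded consonant: /s/ → /sʊ/, /ð/ → /ðʊ/, /ʒ/ → /ʒu/, /m/ → /mu/.

sʊðʊnʊʒuðumu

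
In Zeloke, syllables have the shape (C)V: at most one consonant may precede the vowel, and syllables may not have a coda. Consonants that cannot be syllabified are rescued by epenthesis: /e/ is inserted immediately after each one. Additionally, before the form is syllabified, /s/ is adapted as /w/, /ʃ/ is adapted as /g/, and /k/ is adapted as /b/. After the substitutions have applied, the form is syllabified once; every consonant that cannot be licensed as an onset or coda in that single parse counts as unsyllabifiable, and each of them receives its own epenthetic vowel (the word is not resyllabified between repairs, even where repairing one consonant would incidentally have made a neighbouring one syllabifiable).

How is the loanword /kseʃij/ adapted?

bewegije

Substitution: /k/ → /b/, /s/ → /w/, /ʃ/ → /g/, giving /bwegij/.
The consonants /b/, /j/ cannot be parsed into a legal (C)V syllable (no codas are permitted; onsets are limited to one consonant).
Each unlicensed consonant becomes the onset of a new syllable: /b/ → /be/, /j/ → /je/.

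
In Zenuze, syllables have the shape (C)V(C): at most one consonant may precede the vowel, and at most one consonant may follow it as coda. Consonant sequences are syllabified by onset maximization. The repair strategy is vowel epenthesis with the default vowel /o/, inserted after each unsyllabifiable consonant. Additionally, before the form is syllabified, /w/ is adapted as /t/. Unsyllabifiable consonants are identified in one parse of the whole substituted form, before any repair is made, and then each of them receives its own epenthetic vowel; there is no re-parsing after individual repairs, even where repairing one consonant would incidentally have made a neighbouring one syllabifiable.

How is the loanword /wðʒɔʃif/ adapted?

toðoʒɔʃif

Substitution: /w/ → /t/, giving /tðʒɔʃif/.
Under (C)V(C), the unsyllabifiable consonants are /t/, /ð/ (at most one coda consonant is licensed; onsets are limited to one consonant).
Inserting the epenthetic vowel yields /t/ → /to/, /ð/ → /ðo/.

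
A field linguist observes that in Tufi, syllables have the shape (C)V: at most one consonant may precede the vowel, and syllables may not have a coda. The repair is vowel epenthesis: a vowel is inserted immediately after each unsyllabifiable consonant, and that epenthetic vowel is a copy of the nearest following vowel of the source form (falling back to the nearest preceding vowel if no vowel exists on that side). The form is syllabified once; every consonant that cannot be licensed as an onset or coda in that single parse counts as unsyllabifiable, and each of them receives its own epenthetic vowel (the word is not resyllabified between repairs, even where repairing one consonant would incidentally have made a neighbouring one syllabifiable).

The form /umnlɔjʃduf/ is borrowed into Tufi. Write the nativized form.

Under (C)V, the unsyllabifiable consonants are /m/, /n/, /j/, /ʃ/, /f/ (no codas are permitted; onsets are limited to one consonant).
Each unlicensed consonant becomes the onset of a new syllable: /m/ → /mɔ/, /n/ → /nɔ/, /j/ → /ju/, /ʃ/ → /ʃu/, /f/ → /fu/.

umɔnɔlɔjuʃudufu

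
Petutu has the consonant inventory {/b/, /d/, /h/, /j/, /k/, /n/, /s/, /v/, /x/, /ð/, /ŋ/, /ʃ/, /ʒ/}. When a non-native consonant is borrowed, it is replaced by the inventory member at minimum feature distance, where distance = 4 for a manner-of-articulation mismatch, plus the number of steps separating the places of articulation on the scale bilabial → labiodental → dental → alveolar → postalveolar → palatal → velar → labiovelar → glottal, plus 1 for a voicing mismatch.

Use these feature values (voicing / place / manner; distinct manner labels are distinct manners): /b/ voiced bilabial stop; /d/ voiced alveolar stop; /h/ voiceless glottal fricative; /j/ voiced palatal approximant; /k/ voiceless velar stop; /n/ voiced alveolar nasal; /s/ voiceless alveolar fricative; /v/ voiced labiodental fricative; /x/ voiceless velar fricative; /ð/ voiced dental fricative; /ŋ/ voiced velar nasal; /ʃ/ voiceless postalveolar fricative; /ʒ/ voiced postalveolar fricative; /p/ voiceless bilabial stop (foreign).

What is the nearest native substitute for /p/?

b

/b/ is closest: same manner (stop), place distance 0 (bilabial→bilabial), voicing differs (+1); total 1. Next closest is /d/ at distance 4.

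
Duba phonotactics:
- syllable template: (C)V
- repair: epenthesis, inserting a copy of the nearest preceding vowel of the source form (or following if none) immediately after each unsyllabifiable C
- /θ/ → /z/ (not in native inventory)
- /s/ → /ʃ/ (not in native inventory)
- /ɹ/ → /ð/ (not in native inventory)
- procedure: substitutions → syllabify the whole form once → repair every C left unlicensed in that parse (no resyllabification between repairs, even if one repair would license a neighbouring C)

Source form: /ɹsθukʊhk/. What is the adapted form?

Substitution: /ɹ/ → /ð/, /s/ → /ʃ/, /θ/ → /z/, giving /ðʃzukʊhk/.
The consonants /ð/, /ʃ/, /h/, /k/ cannot be parsed into a legal (C)V syllable (no codas are permitted; onsets are limited to one consonant).
Inserting the epenthetic vowel yields /ð/ → /ðu/, /ʃ/ → /ʃu/, /h/ → /hʊ/, /k/ → /kʊ/.

ðuʃuzukʊhʊkʊ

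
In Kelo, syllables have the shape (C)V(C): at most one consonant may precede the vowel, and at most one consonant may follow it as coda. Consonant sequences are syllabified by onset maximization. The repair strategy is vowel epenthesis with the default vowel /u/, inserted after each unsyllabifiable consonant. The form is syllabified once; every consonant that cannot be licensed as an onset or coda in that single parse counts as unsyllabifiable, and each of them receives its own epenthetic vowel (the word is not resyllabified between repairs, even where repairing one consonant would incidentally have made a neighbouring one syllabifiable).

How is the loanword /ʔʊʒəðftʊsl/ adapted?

ʔʊʒəðfutʊslu

Syllabifying with onset maximization leaves /f/, /l/ stranded (at most one coda consonant is licensed; onsets are limited to one consonant).
Each unlicensed consonant becomes the onset of a new syllable: /f/ → /fu/, /l/ → /lu/.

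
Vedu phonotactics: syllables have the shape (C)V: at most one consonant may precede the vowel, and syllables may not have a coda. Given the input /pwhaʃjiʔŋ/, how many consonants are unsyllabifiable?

5

Under (C)V, the unsyllabifiable consonants are /p/, /w/, /ʃ/, /ʔ/, /ŋ/ (no codas are permitted; onsets are limited to one consonant).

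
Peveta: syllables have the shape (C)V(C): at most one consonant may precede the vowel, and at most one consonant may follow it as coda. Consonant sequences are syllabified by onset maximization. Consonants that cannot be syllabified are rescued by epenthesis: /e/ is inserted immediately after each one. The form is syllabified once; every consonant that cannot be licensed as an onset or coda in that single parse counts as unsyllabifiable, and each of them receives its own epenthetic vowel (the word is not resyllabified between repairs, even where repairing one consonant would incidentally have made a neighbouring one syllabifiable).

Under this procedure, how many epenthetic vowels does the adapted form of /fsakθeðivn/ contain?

The unsyllabifiable consonants are /f/, /n/; each receives one epenthetic vowel.

2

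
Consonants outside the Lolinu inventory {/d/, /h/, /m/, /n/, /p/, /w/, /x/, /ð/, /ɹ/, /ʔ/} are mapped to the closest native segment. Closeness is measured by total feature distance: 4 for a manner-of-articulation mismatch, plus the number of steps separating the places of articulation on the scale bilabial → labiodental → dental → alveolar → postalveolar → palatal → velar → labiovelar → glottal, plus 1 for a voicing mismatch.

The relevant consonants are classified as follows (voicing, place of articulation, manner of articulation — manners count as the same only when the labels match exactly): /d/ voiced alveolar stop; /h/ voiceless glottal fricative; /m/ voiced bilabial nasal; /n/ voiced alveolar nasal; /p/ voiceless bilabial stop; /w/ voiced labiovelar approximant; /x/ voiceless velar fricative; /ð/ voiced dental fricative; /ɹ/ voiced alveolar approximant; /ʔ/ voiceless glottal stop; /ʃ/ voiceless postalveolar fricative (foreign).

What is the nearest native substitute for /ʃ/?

x

/x/ is closest: same manner (fricative), place distance 2 (postalveolar→velar), same voicing; total 2. Next closest is /ð/ at distance 3.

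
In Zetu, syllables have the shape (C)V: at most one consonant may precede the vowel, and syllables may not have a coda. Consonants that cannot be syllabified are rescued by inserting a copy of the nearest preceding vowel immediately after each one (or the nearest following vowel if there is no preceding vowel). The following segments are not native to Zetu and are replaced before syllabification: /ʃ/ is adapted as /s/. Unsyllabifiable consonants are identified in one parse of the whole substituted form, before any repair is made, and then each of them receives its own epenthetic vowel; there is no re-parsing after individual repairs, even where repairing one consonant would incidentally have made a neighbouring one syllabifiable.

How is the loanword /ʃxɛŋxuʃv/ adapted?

Substitution: /ʃ/ → /s/, giving /sxɛŋxusv/.
Syllabifying with onset maximization leaves /s/, /ŋ/, /s/, /v/ stranded (no codas are permitted; onsets are limited to one consonant).
Epenthesis after each stranded consonant: /s/ → /sɛ/, /ŋ/ → /ŋɛ/, /s/ → /su/, /v/ → /vu/.

sɛxɛŋɛxusuvu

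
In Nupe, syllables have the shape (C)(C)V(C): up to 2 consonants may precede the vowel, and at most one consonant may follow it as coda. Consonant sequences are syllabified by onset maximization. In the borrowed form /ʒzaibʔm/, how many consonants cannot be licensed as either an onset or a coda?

2

Under (C)(C)V(C), the unsyllabifiable consonants are /ʔ/, /m/ (at most one coda consonant is licensed; onsets may contain at most 2 consonants).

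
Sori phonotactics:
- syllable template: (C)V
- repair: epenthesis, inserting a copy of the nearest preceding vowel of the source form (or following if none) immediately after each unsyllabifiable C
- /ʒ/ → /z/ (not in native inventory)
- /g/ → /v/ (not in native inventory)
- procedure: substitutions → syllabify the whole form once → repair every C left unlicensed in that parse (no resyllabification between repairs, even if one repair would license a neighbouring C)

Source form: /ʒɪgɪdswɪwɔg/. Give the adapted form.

zɪvɪdɪsɪwɪwɔvɔ

Substitution: /ʒ/ → /z/, /g/ → /v/, giving /zɪvɪdswɪwɔv/.
Syllabifying with onset maximization leaves /d/, /s/, /v/ stranded (no codas are permitted; onsets are limited to one consonant).
Inserting the epenthetic vowel yields /d/ → /dɪ/, /s/ → /sɪ/, /v/ → /vɔ/.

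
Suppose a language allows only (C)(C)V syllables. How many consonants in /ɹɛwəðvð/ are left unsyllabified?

Under (C)(C)V, the unsyllabifiable consonants are /ð/, /v/, /ð/ (no codas are permitted; onsets may contain at most 2 consonants).

3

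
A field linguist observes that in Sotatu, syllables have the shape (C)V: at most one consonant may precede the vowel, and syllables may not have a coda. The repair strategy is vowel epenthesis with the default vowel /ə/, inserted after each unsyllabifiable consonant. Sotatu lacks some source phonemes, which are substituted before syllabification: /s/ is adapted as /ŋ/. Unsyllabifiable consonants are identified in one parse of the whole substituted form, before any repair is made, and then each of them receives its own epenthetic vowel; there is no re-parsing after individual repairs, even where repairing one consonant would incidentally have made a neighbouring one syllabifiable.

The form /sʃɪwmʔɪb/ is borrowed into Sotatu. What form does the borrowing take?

Substitution: /s/ → /ŋ/, giving /ŋʃɪwmʔɪb/.
Under (C)V, the unsyllabifiable consonants are /ŋ/, /w/, /m/, /b/ (no codas are permitted; onsets are limited to one consonant).
Inserting the epenthetic vowel yields /ŋ/ → /ŋə/, /w/ → /wə/, /m/ → /mə/, /b/ → /bə/.

ŋəʃɪwəməʔɪbə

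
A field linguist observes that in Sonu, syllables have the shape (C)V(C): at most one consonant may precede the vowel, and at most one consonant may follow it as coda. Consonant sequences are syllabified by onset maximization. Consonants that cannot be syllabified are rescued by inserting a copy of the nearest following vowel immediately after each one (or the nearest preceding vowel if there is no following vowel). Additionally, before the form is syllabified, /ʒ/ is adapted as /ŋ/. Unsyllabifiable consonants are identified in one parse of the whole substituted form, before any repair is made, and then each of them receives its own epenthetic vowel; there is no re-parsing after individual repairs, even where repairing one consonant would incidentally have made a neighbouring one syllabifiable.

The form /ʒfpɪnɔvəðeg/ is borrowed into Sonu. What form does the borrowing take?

ŋɪfɪpɪnɔvəðeg

Substitution: /ʒ/ → /ŋ/, giving /ŋfpɪnɔvəðeg/.
Syllabifying with onset maximization leaves /ŋ/, /f/ stranded (at most one coda consonant is licensed; onsets are limited to one consonant).
Inserting the epenthetic vowel yields /ŋ/ → /ŋɪ/, /f/ → /fɪ/.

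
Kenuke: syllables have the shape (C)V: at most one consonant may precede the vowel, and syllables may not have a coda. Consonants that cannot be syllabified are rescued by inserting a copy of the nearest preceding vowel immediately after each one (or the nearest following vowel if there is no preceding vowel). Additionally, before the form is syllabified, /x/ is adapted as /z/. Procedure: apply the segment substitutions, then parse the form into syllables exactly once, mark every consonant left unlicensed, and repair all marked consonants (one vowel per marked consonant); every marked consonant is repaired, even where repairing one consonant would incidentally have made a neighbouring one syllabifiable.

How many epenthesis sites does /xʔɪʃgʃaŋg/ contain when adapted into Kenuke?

5

After substitution the input is /zʔɪʃgʃaŋg/.
The unsyllabifiable consonants are /z/, /ʃ/, /g/, /ŋ/, /g/; each receives one epenthetic vowel.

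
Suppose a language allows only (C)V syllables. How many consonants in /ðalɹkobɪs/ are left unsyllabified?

3

Syllabifying with onset maximization leaves /l/, /ɹ/, /s/ stranded (no codas are permitted; onsets are limited to one consonant).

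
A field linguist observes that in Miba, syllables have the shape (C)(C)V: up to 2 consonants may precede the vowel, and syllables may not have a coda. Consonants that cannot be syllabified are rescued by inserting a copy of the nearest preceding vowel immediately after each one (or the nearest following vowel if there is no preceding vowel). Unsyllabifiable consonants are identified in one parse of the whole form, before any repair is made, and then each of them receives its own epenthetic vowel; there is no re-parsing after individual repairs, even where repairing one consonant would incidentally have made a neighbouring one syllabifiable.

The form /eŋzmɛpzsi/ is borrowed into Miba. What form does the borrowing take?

eŋezmɛpɛzsi

Under (C)(C)V, the unsyllabifiable consonants are /ŋ/, /p/ (no codas are permitted; onsets may contain at most 2 consonants).
Each unlicensed consonant becomes the onset of a new syllable: /ŋ/ → /ŋe/, /p/ → /pɛ/.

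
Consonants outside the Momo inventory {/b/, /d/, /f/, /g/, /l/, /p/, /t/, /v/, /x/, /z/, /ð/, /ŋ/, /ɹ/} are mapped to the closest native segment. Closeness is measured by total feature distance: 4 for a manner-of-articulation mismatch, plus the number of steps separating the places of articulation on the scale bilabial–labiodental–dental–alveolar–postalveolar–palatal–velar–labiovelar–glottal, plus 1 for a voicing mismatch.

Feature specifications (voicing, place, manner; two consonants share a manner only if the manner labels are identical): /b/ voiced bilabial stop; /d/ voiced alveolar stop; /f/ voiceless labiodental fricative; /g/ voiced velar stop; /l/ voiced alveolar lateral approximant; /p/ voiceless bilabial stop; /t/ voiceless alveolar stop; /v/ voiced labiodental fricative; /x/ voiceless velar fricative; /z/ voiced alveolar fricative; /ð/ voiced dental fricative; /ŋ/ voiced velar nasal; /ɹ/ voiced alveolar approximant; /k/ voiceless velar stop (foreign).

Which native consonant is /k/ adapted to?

g

/g/ is closest: same manner (stop), place distance 0 (velar→velar), voicing differs (+1); total 1. Next closest is /t/ at distance 3.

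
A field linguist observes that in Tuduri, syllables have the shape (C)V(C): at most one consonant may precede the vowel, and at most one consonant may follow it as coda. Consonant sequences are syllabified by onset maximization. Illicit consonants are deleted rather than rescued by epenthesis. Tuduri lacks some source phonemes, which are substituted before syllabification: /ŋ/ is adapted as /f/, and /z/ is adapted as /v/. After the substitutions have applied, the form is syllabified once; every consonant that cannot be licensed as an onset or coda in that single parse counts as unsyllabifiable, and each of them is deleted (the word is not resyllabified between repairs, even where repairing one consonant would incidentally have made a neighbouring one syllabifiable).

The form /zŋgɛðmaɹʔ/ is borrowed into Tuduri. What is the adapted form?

Substitution: /z/ → /v/, /ŋ/ → /f/, giving /vfgɛðmaɹʔ/.
Under (C)V(C), the unsyllabifiable consonants are /v/, /f/, /ʔ/ (at most one coda consonant is licensed; onsets are limited to one consonant).
Deleting the stranded consonants removes /v/, /f/, /ʔ/.

gɛðmaɹ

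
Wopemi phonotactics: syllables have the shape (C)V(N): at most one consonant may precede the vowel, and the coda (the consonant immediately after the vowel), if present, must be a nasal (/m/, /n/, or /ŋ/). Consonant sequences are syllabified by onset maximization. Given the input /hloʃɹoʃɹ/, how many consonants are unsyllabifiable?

The consonants /h/, /ʃ/, /ʃ/, /ɹ/ cannot be parsed into a legal (C)V(N) syllable (only a nasal (/m/, /n/, or /ŋ/) is licensed in coda position; onsets are limited to one consonant).

4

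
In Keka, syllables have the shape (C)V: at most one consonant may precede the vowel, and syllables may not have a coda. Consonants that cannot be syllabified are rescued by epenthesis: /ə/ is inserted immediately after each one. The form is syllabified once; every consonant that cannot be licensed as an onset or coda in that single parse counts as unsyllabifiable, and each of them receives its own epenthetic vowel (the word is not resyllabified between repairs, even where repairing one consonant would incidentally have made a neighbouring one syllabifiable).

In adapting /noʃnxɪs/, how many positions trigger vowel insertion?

The unsyllabifiable consonants are /ʃ/, /n/, /s/; each receives one epenthetic vowel.

3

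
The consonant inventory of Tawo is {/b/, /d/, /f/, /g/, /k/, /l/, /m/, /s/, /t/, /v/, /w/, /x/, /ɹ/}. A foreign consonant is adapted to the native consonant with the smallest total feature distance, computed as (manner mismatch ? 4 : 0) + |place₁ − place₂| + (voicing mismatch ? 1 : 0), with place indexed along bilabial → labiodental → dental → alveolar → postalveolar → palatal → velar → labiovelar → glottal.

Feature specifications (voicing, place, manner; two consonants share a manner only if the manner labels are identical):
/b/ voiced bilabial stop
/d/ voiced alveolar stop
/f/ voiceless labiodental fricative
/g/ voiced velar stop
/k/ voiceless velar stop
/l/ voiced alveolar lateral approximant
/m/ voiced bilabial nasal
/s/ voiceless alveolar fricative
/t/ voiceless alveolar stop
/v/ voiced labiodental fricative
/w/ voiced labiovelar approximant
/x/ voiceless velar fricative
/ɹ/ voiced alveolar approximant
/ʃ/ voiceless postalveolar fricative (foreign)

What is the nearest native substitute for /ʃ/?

s

/s/ is closest: same manner (fricative), place distance 1 (postalveolar→alveolar), same voicing; total 1. Next closest is /x/ at distance 2.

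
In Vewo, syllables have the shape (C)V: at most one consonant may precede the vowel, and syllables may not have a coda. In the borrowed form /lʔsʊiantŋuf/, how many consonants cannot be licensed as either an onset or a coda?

The consonants /l/, /ʔ/, /n/, /t/, /f/ cannot be parsed into a legal (C)V syllable (no codas are permitted; onsets are limited to one consonant).

5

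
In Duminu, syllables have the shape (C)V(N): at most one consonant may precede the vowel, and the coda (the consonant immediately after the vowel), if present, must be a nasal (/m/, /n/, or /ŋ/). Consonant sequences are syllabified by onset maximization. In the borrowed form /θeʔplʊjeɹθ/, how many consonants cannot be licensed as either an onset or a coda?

4

Under (C)V(N), the unsyllabifiable consonants are /ʔ/, /p/, /ɹ/, /θ/ (only a nasal (/m/, /n/, or /ŋ/) is licensed in coda position; onsets are limited to one consonant).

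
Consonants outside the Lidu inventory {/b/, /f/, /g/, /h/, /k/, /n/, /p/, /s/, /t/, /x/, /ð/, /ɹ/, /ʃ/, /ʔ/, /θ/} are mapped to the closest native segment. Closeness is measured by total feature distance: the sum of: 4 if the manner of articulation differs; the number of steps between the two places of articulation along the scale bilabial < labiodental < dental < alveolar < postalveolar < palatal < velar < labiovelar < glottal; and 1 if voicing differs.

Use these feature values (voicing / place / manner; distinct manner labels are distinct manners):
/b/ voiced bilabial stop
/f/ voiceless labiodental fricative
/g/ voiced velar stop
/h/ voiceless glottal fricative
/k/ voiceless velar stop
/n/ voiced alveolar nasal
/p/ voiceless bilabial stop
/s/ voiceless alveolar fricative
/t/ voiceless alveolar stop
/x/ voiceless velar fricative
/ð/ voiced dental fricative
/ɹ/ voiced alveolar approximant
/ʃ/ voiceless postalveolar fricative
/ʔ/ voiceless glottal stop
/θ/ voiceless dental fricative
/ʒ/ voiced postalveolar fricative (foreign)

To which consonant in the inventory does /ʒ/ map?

/ʃ/ is closest: same manner (fricative), place distance 0 (postalveolar→postalveolar), voicing differs (+1); total 1. Next closest is /s/ at distance 2.

ʃ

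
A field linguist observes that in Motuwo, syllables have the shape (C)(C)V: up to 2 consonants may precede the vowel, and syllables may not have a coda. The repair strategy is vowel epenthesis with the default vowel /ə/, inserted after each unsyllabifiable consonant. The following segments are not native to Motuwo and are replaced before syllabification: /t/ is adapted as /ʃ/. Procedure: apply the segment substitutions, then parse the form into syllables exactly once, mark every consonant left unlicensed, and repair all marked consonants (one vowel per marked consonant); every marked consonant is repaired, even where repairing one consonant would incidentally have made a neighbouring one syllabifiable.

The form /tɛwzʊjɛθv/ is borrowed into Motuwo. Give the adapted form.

ʃɛwzʊjɛθəvə

Substitution: /t/ → /ʃ/, giving /ʃɛwzʊjɛθv/.
The consonants /θ/, /v/ cannot be parsed into a legal (C)(C)V syllable (no codas are permitted; onsets may contain at most 2 consonants).
Epenthesis after each stranded consonant: /θ/ → /θə/, /v/ → /və/.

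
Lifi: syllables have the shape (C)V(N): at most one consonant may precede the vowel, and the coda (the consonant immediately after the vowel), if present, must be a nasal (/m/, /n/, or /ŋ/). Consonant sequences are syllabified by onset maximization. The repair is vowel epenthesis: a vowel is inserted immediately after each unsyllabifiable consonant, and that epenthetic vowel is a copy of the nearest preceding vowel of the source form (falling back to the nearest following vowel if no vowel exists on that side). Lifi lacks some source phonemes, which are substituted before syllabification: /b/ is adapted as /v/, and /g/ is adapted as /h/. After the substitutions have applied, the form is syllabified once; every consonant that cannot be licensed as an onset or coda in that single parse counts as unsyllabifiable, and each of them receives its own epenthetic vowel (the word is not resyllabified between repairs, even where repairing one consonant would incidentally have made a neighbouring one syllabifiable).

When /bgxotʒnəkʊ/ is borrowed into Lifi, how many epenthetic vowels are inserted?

After substitution the input is /vhxotʒnəkʊ/.
The unsyllabifiable consonants are /v/, /h/, /t/, /ʒ/; each receives one epenthetic vowel.

4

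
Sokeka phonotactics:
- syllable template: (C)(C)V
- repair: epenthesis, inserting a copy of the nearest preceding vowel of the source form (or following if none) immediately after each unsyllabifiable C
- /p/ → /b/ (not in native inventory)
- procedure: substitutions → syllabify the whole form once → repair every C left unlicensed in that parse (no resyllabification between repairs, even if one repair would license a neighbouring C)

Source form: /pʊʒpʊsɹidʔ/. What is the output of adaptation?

Substitution: /p/ → /b/, giving /bʊʒbʊsɹidʔ/.
Under (C)(C)V, the unsyllabifiable consonants are /d/, /ʔ/ (no codas are permitted; onsets may contain at most 2 consonants).
Each unlicensed consonant becomes the onset of a new syllable: /d/ → /di/, /ʔ/ → /ʔi/.

bʊʒbʊsɹidiʔi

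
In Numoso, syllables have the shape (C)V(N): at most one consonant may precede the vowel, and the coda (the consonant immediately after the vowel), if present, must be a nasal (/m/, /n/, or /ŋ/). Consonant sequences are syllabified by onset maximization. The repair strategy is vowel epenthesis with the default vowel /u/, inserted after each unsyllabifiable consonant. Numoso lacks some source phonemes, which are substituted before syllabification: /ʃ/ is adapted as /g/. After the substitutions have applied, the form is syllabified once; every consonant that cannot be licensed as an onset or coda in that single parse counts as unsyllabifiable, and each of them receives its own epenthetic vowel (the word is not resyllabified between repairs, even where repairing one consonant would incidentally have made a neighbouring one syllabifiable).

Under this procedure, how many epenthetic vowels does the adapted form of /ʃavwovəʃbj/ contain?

After substitution the input is /gavwovəgbj/.
The unsyllabifiable consonants are /v/, /g/, /b/, /j/; each receives one epenthetic vowel.

4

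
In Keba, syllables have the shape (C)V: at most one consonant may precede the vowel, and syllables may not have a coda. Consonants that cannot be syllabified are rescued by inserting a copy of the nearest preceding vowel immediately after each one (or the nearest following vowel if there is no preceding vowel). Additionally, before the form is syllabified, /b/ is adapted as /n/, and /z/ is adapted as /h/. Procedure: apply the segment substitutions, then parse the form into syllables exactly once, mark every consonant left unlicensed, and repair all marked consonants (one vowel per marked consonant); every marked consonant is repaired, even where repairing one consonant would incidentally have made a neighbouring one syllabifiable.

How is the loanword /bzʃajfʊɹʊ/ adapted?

nahaʃajafʊɹʊ

Substitution: /b/ → /n/, /z/ → /h/, giving /nhʃajfʊɹʊ/.
The consonants /n/, /h/, /j/ cannot be parsed into a legal (C)V syllable (no codas are permitted; onsets are limited to one consonant).
Epenthesis after each stranded consonant: /n/ → /na/, /h/ → /ha/, /j/ → /ja/.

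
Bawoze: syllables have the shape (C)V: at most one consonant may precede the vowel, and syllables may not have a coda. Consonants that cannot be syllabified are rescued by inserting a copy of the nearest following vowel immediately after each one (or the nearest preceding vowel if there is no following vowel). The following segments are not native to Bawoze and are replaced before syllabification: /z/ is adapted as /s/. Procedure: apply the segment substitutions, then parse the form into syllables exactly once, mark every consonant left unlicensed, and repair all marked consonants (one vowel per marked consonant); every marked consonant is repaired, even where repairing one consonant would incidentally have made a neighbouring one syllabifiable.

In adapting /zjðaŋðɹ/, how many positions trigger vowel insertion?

5

After substitution the input is /sjðaŋðɹ/.
The unsyllabifiable consonants are /s/, /j/, /ŋ/, /ð/, /ɹ/; each receives one epenthetic vowel.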